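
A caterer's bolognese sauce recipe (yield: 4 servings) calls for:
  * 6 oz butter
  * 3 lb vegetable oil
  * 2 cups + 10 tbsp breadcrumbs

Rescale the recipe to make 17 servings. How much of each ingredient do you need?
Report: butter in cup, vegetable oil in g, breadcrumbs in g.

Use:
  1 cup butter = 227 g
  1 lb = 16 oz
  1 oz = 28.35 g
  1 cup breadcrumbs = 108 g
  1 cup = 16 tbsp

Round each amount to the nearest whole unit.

butter: 3 cup; vegetable oil: 5783 g; breadcrumbs: 1205 g

Scaling factor: 17/4 = 4.25.
butter: 6 oz × 17/4 × 28.35 g/oz ÷ 227 g/cup ≈ 3 cup
vegetable oil: 3 lb × 17/4 × 16 oz/lb × 28.35 g/oz ≈ 5783 g
breadcrumbs: (2 cup + 10 tbsp = 2.625 cup) × 17/4 × 108 g/cup ≈ 1205 g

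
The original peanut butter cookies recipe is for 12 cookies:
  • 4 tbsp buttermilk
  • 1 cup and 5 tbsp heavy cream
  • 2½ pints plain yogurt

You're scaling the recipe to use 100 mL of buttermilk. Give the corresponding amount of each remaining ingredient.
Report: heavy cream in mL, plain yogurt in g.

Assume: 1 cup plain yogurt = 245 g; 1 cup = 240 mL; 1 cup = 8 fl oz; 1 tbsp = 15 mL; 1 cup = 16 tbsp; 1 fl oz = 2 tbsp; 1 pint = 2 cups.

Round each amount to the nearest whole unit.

The original recipe has 60 mL of buttermilk, so the scaling factor is 100 ÷ 60 = 5/3.
heavy cream: (1 cup + 5 tbsp = 1.3125 cup) × 5/3 × 240 mL/cup = 525 mL
plain yogurt: 2.5 pint × 5/3 × 2 cup/pint × 245 g/cup ≈ 2042 g

heavy cream: 525 mL; plain yogurt: 2042 g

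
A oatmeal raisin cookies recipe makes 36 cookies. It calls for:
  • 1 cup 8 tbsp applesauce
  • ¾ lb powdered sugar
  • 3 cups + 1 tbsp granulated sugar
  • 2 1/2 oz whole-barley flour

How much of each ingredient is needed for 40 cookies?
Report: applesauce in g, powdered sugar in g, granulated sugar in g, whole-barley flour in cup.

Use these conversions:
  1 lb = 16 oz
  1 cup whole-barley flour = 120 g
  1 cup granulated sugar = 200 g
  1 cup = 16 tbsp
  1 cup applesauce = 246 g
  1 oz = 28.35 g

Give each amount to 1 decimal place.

applesauce: 410.0 g; powdered sugar: 378.0 g; granulated sugar: 680.6 g; whole-barley flour: 0.7 cup

Scaling factor: 40/36 = 10/9.
applesauce: (1 cup + 8 tbsp = 1.5 cup) × 10/9 × 246 g/cup = 410.0 g
powdered sugar: 0.75 lb × 10/9 × 16 oz/lb × 28.35 g/oz = 378.0 g
granulated sugar: (3 cup + 1 tbsp = 3.0625 cup) × 10/9 × 200 g/cup ≈ 680.6 g
whole-barley flour: 2.5 oz × 10/9 × 28.35 g/oz ÷ 120 g/cup ≈ 0.7 cup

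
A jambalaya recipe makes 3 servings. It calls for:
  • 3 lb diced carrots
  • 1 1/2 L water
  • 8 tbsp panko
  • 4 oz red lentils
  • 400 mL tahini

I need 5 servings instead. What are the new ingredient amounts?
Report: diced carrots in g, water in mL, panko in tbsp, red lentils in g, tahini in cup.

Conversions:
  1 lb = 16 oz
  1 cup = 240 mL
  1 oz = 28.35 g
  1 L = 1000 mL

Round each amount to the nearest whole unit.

diced carrots: 2268 g; water: 2500 mL; panko: 13 tbsp; red lentils: 189 g; tahini: 3 cup

Scaling factor: 5/3.
diced carrots: 3 lb × 5/3 × 16 oz/lb × 28.35 g/oz = 2268 g
water: 1.5 L × 5/3 × 1000 mL/L = 2500 mL
panko: 8 tbsp × 5/3 ≈ 13 tbsp
red lentils: 4 oz × 5/3 × 28.35 g/oz = 189 g
tahini: 400 mL × 5/3 ÷ 240 mL/cup ≈ 3 cup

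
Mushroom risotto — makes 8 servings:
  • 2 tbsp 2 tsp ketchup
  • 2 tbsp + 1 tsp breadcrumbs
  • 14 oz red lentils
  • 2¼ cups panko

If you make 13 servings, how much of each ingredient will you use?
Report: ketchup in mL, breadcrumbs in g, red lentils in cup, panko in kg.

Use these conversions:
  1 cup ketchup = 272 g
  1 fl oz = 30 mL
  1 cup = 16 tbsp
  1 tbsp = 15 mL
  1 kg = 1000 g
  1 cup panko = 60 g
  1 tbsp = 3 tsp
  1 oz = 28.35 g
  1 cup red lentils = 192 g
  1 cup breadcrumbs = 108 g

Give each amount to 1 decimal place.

Scaling factor: 13/8 = 1.625.
ketchup: (2 tbsp + 2 tsp = 8/3 tbsp) × 13/8 × 15 mL/tbsp = 65.0 mL
breadcrumbs: (2 tbsp + 1 tsp = 7/3 tbsp) × 13/8 ÷ 16 tbsp/cup × 108 g/cup ≈ 25.6 g
red lentils: 14 oz × 13/8 × 28.35 g/oz ÷ 192 g/cup ≈ 3.4 cup
panko: 2.25 cup × 13/8 × 60 g/cup ÷ 1000 g/kg ≈ 0.2 kg

ketchup: 65.0 mL; breadcrumbs: 25.6 g; red lentils: 3.4 cup; panko: 0.2 kg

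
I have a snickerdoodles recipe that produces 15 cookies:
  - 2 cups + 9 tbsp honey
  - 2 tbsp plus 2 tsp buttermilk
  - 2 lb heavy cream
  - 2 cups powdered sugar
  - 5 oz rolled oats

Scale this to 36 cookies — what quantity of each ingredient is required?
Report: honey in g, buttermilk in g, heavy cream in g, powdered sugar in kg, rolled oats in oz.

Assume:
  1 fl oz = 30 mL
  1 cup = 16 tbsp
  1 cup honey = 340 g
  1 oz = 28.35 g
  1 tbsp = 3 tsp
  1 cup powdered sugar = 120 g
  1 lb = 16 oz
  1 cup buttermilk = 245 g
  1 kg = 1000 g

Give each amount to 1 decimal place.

honey: 2091.0 g; buttermilk: 98.0 g; heavy cream: 2177.3 g; powdered sugar: 0.6 kg; rolled oats: 12.0 oz

Scaling factor: 36/15 = 12/5 = 2.4.
honey: (2 cup + 9 tbsp = 2.5625 cup) × 12/5 × 340 g/cup = 2091.0 g
buttermilk: (2 tbsp + 2 tsp = 8/3 tbsp) × 12/5 ÷ 16 tbsp/cup × 245 g/cup = 98.0 g
heavy cream: 2 lb × 12/5 × 16 oz/lb × 28.35 g/oz ≈ 2177.3 g
powdered sugar: 2 cup × 12/5 × 120 g/cup ÷ 1000 g/kg ≈ 0.6 kg
rolled oats: 5 oz × 12/5 = 12.0 oz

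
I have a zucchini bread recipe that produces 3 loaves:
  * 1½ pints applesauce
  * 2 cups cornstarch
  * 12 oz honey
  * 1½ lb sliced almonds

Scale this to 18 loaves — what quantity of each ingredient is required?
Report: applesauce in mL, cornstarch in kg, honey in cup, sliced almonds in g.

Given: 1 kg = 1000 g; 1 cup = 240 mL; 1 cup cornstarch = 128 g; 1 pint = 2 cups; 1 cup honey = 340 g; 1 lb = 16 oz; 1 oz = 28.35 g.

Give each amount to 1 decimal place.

applesauce: 4320.0 mL; cornstarch: 1.5 kg; honey: 6.0 cup; sliced almonds: 4082.4 g

Scaling factor: 18/3 = 6.
applesauce: 1.5 pint × 6 × 2 cup/pint × 240 mL/cup = 4320.0 mL
cornstarch: 2 cup × 6 × 128 g/cup ÷ 1000 g/kg ≈ 1.5 kg
honey: 12 oz × 6 × 28.35 g/oz ÷ 340 g/cup ≈ 6.0 cup
sliced almonds: 1.5 lb × 6 × 16 oz/lb × 28.35 g/oz = 4082.4 g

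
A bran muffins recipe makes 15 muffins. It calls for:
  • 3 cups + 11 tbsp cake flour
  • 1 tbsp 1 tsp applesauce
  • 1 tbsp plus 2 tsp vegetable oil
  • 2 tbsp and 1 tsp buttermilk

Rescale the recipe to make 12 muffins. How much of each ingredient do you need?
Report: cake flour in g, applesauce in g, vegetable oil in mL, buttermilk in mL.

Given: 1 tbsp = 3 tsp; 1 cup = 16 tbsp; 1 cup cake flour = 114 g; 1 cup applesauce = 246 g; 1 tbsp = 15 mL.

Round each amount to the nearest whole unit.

cake flour: 336 g; applesauce: 16 g; vegetable oil: 20 mL; buttermilk: 28 mL

Scaling factor: 12/15 = 4/5 = 0.8.
cake flour: (3 cup + 11 tbsp = 3.6875 cup) × 4/5 × 114 g/cup ≈ 336 g
applesauce: (1 tbsp + 1 tsp = 4/3 tbsp) × 4/5 ÷ 16 tbsp/cup × 246 g/cup ≈ 16 g
vegetable oil: (1 tbsp + 2 tsp = 5/3 tbsp) × 4/5 × 15 mL/tbsp = 20 mL
buttermilk: (2 tbsp + 1 tsp = 7/3 tbsp) × 4/5 × 15 mL/tbsp = 28 mL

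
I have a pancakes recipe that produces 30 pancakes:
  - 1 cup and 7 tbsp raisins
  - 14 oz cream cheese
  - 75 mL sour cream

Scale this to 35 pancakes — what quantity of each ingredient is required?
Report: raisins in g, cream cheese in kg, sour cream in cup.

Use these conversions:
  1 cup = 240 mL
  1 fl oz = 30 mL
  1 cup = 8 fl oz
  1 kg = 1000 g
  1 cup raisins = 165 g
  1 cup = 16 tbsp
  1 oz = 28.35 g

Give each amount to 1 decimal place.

raisins: 276.7 g; cream cheese: 0.5 kg; sour cream: 0.4 cup

Scaling factor: 35/30 = 7/6.
raisins: (1 cup + 7 tbsp = 1.4375 cup) × 7/6 × 165 g/cup ≈ 276.7 g
cream cheese: 14 oz × 7/6 × 28.35 g/oz ÷ 1000 g/kg ≈ 0.5 kg
sour cream: 75 mL × 7/6 ÷ 240 mL/cup ≈ 0.4 cup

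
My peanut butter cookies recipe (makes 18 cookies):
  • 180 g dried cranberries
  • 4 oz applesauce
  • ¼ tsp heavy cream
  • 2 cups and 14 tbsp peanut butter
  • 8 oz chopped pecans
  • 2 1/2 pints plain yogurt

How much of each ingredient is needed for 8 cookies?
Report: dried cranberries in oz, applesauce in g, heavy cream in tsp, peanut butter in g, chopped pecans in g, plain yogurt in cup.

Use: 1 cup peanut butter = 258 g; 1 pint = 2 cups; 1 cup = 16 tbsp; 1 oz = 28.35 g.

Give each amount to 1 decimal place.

Scaling factor: 8/18 = 4/9.
dried cranberries: 180 g × 4/9 ÷ 28.35 g/oz ≈ 2.8 oz
applesauce: 4 oz × 4/9 × 28.35 g/oz = 50.4 g
heavy cream: 0.25 tsp × 4/9 ≈ 0.1 tsp
peanut butter: (2 cup + 14 tbsp = 2.875 cup) × 4/9 × 258 g/cup ≈ 329.7 g
chopped pecans: 8 oz × 4/9 × 28.35 g/oz = 100.8 g
plain yogurt: 2.5 pint × 4/9 × 2 cup/pint ≈ 2.2 cup

dried cranberries: 2.8 oz; applesauce: 50.4 g; heavy cream: 0.1 tsp; peanut butter: 329.7 g; chopped pecans: 100.8 g; plain yogurt: 2.2 cup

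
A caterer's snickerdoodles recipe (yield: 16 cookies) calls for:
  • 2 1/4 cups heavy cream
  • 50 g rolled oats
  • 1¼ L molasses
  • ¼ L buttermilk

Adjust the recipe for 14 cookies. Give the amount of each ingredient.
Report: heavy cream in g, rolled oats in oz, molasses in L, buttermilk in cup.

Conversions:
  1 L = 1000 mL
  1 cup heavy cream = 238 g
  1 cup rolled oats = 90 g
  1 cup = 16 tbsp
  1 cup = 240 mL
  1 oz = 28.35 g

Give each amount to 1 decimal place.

heavy cream: 468.6 g; rolled oats: 1.5 oz; molasses: 1.1 L; buttermilk: 0.9 cup

Scaling factor: 14/16 = 7/8 = 0.875.
heavy cream: 2.25 cup × 7/8 × 238 g/cup ≈ 468.6 g
rolled oats: 50 g × 7/8 ÷ 28.35 g/oz ≈ 1.5 oz
molasses: 1.25 L × 7/8 ≈ 1.1 L
buttermilk: 0.25 L × 7/8 × 1000 mL/L ÷ 240 mL/cup ≈ 0.9 cup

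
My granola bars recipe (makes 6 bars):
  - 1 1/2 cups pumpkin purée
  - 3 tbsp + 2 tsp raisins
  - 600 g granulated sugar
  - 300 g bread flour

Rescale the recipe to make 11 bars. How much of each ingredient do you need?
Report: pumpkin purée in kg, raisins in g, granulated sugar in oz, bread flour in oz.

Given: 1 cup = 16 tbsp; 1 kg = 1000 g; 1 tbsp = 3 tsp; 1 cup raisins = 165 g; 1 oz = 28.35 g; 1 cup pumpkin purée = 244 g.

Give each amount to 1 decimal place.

Scaling factor: 11/6.
pumpkin purée: 1.5 cup × 11/6 × 244 g/cup ÷ 1000 g/kg ≈ 0.7 kg
raisins: (3 tbsp + 2 tsp = 11/3 tbsp) × 11/6 ÷ 16 tbsp/cup × 165 g/cup ≈ 69.3 g
granulated sugar: 600 g × 11/6 ÷ 28.35 g/oz ≈ 38.8 oz
bread flour: 300 g × 11/6 ÷ 28.35 g/oz ≈ 19.4 oz

pumpkin purée: 0.7 kg; raisins: 69.3 g; granulated sugar: 38.8 oz; bread flour: 19.4 oz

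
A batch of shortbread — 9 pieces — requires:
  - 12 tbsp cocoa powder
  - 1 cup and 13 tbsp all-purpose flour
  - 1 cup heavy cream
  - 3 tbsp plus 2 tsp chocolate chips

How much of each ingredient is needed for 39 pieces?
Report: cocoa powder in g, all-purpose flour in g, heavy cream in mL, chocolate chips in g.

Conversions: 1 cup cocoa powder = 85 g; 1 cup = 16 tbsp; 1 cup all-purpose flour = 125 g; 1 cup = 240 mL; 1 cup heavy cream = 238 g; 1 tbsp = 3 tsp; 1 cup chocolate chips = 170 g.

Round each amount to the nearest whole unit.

cocoa powder: 276 g; all-purpose flour: 982 g; heavy cream: 1040 mL; chocolate chips: 169 g

Scaling factor: 39/9 = 13/3.
cocoa powder: 12 tbsp × 13/3 ÷ 16 tbsp/cup × 85 g/cup ≈ 276 g
all-purpose flour: (1 cup + 13 tbsp = 1.8125 cup) × 13/3 × 125 g/cup ≈ 982 g
heavy cream: 1 cup × 13/3 × 240 mL/cup = 1040 mL
chocolate chips: (3 tbsp + 2 tsp = 11/3 tbsp) × 13/3 ÷ 16 tbsp/cup × 170 g/cup ≈ 169 g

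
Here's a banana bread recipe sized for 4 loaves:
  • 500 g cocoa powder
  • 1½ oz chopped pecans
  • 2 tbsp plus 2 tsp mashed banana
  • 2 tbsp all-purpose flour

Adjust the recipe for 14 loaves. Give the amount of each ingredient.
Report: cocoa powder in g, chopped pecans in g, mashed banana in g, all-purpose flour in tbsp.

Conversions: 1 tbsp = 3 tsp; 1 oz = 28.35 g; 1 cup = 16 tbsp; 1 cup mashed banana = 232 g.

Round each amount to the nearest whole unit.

Scaling factor: 14/4 = 7/2 = 3.5.
cocoa powder: 500 g × 7/2 = 1750 g
chopped pecans: 1.5 oz × 7/2 × 28.35 g/oz ≈ 149 g
mashed banana: (2 tbsp + 2 tsp = 8/3 tbsp) × 7/2 ÷ 16 tbsp/cup × 232 g/cup ≈ 135 g
all-purpose flour: 2 tbsp × 7/2 = 7 tbsp

cocoa powder: 1750 g; chopped pecans: 149 g; mashed banana: 135 g; all-purpose flour: 7 tbsp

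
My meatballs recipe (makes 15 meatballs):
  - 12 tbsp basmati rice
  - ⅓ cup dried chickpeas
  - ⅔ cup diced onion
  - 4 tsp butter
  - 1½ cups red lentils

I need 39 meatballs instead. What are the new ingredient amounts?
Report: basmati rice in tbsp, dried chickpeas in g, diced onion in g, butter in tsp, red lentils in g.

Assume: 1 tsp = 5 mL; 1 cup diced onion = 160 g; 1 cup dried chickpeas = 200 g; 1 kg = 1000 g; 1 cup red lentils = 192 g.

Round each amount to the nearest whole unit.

basmati rice: 31 tbsp; dried chickpeas: 173 g; diced onion: 277 g; butter: 10 tsp; red lentils: 749 g

Scaling factor: 39/15 = 13/5 = 2.6.
basmati rice: 12 tbsp × 13/5 ≈ 31 tbsp
dried chickpeas: 1/3 cup × 13/5 × 200 g/cup ≈ 173 g
diced onion: 2/3 cup × 13/5 × 160 g/cup ≈ 277 g
butter: 4 tsp × 13/5 ≈ 10 tsp
red lentils: 1.5 cup × 13/5 × 192 g/cup ≈ 749 g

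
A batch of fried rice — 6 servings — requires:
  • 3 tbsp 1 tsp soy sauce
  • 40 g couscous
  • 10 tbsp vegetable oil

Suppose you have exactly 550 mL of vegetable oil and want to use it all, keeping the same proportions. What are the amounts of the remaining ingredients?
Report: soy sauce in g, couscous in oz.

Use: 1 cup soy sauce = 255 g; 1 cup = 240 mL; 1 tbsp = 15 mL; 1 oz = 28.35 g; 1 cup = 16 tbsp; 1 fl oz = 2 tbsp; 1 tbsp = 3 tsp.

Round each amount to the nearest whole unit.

The original recipe has 150 mL of vegetable oil, so the scaling factor is 550 ÷ 150 = 11/3.
soy sauce: (3 tbsp + 1 tsp = 10/3 tbsp) × 11/3 ÷ 16 tbsp/cup × 255 g/cup ≈ 195 g
couscous: 40 g × 11/3 ÷ 28.35 g/oz ≈ 5 oz

soy sauce: 195 g; couscous: 5 oz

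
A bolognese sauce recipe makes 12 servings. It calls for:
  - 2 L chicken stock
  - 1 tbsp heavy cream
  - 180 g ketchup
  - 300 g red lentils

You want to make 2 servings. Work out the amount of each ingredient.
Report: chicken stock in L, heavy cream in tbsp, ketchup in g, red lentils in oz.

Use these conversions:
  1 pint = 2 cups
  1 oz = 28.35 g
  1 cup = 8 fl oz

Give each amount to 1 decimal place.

chicken stock: 0.3 L; heavy cream: 0.2 tbsp; ketchup: 30.0 g; red lentils: 1.8 oz

Scaling factor: 2/12 = 1/6.
chicken stock: 2 L × 1/6 ≈ 0.3 L
heavy cream: 1 tbsp × 1/6 ≈ 0.2 tbsp
ketchup: 180 g × 1/6 = 30.0 g
red lentils: 300 g × 1/6 ÷ 28.35 g/oz ≈ 1.8 oz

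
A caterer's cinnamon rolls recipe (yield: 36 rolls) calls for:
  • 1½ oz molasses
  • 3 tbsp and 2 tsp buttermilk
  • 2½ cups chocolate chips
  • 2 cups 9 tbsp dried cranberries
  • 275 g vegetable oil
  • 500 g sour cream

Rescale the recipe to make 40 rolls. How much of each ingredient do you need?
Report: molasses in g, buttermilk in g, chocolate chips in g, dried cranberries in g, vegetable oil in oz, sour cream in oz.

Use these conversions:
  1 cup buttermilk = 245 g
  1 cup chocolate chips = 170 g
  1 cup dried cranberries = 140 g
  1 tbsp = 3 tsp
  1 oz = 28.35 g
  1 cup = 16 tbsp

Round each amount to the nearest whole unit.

molasses: 47 g; buttermilk: 62 g; chocolate chips: 472 g; dried cranberries: 399 g; vegetable oil: 11 oz; sour cream: 20 oz

Scaling factor: 40/36 = 10/9.
molasses: 1.5 oz × 10/9 × 28.35 g/oz ≈ 47 g
buttermilk: (3 tbsp + 2 tsp = 11/3 tbsp) × 10/9 ÷ 16 tbsp/cup × 245 g/cup ≈ 62 g
chocolate chips: 2.5 cup × 10/9 × 170 g/cup ≈ 472 g
dried cranberries: (2 cup + 9 tbsp = 2.5625 cup) × 10/9 × 140 g/cup ≈ 399 g
vegetable oil: 275 g × 10/9 ÷ 28.35 g/oz ≈ 11 oz
sour cream: 500 g × 10/9 ÷ 28.35 g/oz ≈ 20 oz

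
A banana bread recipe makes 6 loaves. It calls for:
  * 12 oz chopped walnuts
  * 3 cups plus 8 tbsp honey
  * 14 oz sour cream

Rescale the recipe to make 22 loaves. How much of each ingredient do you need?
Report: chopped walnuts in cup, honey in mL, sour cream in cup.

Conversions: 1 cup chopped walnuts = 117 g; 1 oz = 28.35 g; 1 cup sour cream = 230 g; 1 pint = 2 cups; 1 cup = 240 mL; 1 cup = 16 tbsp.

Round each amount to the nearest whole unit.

chopped walnuts: 11 cup; honey: 3080 mL; sour cream: 6 cup

Scaling factor: 22/6 = 11/3.
chopped walnuts: 12 oz × 11/3 × 28.35 g/oz ÷ 117 g/cup ≈ 11 cup
honey: (3 cup + 8 tbsp = 3.5 cup) × 11/3 × 240 mL/cup = 3080 mL
sour cream: 14 oz × 11/3 × 28.35 g/oz ÷ 230 g/cup ≈ 6 cup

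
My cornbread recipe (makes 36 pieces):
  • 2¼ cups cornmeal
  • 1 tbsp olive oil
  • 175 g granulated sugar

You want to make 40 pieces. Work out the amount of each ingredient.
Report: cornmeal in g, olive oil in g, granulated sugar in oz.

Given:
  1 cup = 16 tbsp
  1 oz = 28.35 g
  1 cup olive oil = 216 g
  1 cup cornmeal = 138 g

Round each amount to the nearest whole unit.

Scaling factor: 40/36 = 10/9.
cornmeal: 2.25 cup × 10/9 × 138 g/cup = 345 g
olive oil: 1 tbsp × 10/9 ÷ 16 tbsp/cup × 216 g/cup = 15 g
granulated sugar: 175 g × 10/9 ÷ 28.35 g/oz ≈ 7 oz

cornmeal: 345 g; olive oil: 15 g; granulated sugar: 7 oz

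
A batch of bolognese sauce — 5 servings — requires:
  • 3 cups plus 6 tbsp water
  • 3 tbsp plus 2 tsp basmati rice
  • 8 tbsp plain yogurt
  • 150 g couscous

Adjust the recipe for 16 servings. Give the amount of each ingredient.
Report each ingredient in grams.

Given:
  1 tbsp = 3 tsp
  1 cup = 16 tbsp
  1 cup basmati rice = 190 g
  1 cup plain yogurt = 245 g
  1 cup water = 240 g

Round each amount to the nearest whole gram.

Scaling factor: 16/5 = 3.2.
water: (3 cup + 6 tbsp = 3.375 cup) × 16/5 × 240 g/cup = 2592 g
basmati rice: (3 tbsp + 2 tsp = 11/3 tbsp) × 16/5 ÷ 16 tbsp/cup × 190 g/cup ≈ 139 g
plain yogurt: 8 tbsp × 16/5 ÷ 16 tbsp/cup × 245 g/cup = 392 g
couscous: 150 g × 16/5 = 480 g

water: 2592 g; basmati rice: 139 g; plain yogurt: 392 g; couscous: 480 g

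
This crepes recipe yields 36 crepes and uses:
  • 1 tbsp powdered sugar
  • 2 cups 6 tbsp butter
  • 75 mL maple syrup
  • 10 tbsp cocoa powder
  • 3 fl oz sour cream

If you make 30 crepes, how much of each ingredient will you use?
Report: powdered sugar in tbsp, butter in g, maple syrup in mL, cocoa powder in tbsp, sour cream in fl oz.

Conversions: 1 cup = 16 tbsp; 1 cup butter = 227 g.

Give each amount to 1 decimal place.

powdered sugar: 0.8 tbsp; butter: 449.3 g; maple syrup: 62.5 mL; cocoa powder: 8.3 tbsp; sour cream: 2.5 fl oz

Scaling factor: 30/36 = 5/6.
powdered sugar: 1 tbsp × 5/6 ≈ 0.8 tbsp
butter: (2 cup + 6 tbsp = 2.375 cup) × 5/6 × 227 g/cup ≈ 449.3 g
maple syrup: 75 mL × 5/6 = 62.5 mL
cocoa powder: 10 tbsp × 5/6 ≈ 8.3 tbsp
sour cream: 3 fl oz × 5/6 = 2.5 fl oz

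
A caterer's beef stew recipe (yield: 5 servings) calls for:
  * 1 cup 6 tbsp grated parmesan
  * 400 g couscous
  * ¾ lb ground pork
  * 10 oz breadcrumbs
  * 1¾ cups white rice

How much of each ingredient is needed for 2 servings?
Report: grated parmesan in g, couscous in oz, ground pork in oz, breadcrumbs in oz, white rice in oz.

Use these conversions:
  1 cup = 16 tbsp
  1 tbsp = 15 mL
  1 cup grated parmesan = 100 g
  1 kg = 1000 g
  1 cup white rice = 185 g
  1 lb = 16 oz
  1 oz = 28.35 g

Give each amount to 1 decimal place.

grated parmesan: 55.0 g; couscous: 5.6 oz; ground pork: 4.8 oz; breadcrumbs: 4.0 oz; white rice: 4.6 oz

Scaling factor: 2/5 = 0.4.
grated parmesan: (1 cup + 6 tbsp = 1.375 cup) × 2/5 × 100 g/cup = 55.0 g
couscous: 400 g × 2/5 ÷ 28.35 g/oz ≈ 5.6 oz
ground pork: 0.75 lb × 2/5 × 16 oz/lb = 4.8 oz
breadcrumbs: 10 oz × 2/5 = 4.0 oz
white rice: 1.75 cup × 2/5 × 185 g/cup ÷ 28.35 g/oz ≈ 4.6 oz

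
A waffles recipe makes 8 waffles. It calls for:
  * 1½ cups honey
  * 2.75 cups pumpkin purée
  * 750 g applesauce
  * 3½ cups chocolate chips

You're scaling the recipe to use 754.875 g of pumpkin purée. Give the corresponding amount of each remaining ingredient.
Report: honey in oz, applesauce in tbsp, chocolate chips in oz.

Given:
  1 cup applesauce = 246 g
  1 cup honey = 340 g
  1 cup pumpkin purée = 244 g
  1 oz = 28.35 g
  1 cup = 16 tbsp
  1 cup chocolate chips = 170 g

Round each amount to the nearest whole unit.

honey: 20 oz; applesauce: 55 tbsp; chocolate chips: 24 oz

The original recipe has 671 g of pumpkin purée, so the scaling factor is 754.875 ÷ 671 = 9/8 = 1.125.
honey: 1.5 cup × 9/8 × 340 g/cup ÷ 28.35 g/oz ≈ 20 oz
applesauce: 750 g × 9/8 ÷ 246 g/cup × 16 tbsp/cup ≈ 55 tbsp
chocolate chips: 3.5 cup × 9/8 × 170 g/cup ÷ 28.35 g/oz ≈ 24 oz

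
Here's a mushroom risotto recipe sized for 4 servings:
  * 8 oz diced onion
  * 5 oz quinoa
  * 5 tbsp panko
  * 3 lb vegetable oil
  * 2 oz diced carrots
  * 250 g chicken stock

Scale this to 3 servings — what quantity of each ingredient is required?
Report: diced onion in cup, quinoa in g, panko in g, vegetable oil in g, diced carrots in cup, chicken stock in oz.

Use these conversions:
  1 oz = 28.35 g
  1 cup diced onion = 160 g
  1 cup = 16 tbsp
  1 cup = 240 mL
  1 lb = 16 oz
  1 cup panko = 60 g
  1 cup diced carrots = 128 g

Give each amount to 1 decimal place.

Scaling factor: 3/4 = 0.75.
diced onion: 8 oz × 3/4 × 28.35 g/oz ÷ 160 g/cup ≈ 1.1 cup
quinoa: 5 oz × 3/4 × 28.35 g/oz ≈ 106.3 g
panko: 5 tbsp × 3/4 ÷ 16 tbsp/cup × 60 g/cup ≈ 14.1 g
vegetable oil: 3 lb × 3/4 × 16 oz/lb × 28.35 g/oz = 1020.6 g
diced carrots: 2 oz × 3/4 × 28.35 g/oz ÷ 128 g/cup ≈ 0.3 cup
chicken stock: 250 g × 3/4 ÷ 28.35 g/oz ≈ 6.6 oz

diced onion: 1.1 cup; quinoa: 106.3 g; panko: 14.1 g; vegetable oil: 1020.6 g; diced carrots: 0.3 cup; chicken stock: 6.6 oz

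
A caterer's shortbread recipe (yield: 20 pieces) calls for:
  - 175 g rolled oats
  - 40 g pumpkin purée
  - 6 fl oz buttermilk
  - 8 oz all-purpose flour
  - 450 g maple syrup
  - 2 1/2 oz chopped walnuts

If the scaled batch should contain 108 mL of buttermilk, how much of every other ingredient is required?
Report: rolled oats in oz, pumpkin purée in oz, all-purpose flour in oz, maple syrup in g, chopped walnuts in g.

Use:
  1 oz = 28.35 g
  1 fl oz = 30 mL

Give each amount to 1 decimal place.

rolled oats: 3.7 oz; pumpkin purée: 0.8 oz; all-purpose flour: 4.8 oz; maple syrup: 270.0 g; chopped walnuts: 42.5 g

The original recipe has 180 mL of buttermilk, so the scaling factor is 108 ÷ 180 = 3/5 = 0.6.
rolled oats: 175 g × 3/5 ÷ 28.35 g/oz ≈ 3.7 oz
pumpkin purée: 40 g × 3/5 ÷ 28.35 g/oz ≈ 0.8 oz
all-purpose flour: 8 oz × 3/5 = 4.8 oz
maple syrup: 450 g × 3/5 = 270.0 g
chopped walnuts: 2.5 oz × 3/5 × 28.35 g/oz ≈ 42.5 g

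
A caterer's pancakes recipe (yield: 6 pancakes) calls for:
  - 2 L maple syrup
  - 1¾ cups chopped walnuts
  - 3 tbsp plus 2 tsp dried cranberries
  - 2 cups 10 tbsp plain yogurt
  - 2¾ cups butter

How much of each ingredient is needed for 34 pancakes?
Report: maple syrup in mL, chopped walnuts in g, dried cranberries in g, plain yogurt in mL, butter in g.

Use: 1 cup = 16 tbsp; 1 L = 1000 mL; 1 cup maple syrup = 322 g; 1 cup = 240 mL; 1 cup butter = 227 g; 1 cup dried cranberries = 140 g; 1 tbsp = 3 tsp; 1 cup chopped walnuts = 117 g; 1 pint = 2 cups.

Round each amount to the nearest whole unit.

maple syrup: 11333 mL; chopped walnuts: 1160 g; dried cranberries: 182 g; plain yogurt: 3570 mL; butter: 3537 g

Scaling factor: 34/6 = 17/3.
maple syrup: 2 L × 17/3 × 1000 mL/L ≈ 11333 mL
chopped walnuts: 1.75 cup × 17/3 × 117 g/cup ≈ 1160 g
dried cranberries: (3 tbsp + 2 tsp = 11/3 tbsp) × 17/3 ÷ 16 tbsp/cup × 140 g/cup ≈ 182 g
plain yogurt: (2 cup + 10 tbsp = 2.625 cup) × 17/3 × 240 mL/cup = 3570 mL
butter: 2.75 cup × 17/3 × 227 g/cup ≈ 3537 g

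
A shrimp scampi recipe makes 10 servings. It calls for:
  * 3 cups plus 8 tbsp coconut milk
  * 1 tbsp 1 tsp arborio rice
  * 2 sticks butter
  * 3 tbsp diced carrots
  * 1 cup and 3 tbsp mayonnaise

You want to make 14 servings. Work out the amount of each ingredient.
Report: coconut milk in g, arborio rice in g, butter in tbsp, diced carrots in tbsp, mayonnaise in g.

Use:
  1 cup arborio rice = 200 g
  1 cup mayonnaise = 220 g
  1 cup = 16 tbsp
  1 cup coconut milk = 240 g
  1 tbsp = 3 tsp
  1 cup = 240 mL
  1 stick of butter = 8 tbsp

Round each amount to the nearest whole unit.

coconut milk: 1176 g; arborio rice: 23 g; butter: 22 tbsp; diced carrots: 4 tbsp; mayonnaise: 366 g

Scaling factor: 14/10 = 7/5 = 1.4.
coconut milk: (3 cup + 8 tbsp = 3.5 cup) × 7/5 × 240 g/cup = 1176 g
arborio rice: (1 tbsp + 1 tsp = 4/3 tbsp) × 7/5 ÷ 16 tbsp/cup × 200 g/cup ≈ 23 g
butter: 2 stick × 7/5 × 8 tbsp/stick ≈ 22 tbsp
diced carrots: 3 tbsp × 7/5 ≈ 4 tbsp
mayonnaise: (1 cup + 3 tbsp = 1.1875 cup) × 7/5 × 220 g/cup ≈ 366 g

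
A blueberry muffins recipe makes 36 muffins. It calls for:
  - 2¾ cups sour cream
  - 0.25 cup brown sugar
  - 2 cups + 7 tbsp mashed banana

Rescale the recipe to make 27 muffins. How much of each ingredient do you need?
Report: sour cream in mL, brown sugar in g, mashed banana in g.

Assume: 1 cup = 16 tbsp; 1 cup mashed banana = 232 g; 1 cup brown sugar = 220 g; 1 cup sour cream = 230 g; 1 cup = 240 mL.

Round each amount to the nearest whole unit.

sour cream: 495 mL; brown sugar: 41 g; mashed banana: 424 g

Scaling factor: 27/36 = 3/4 = 0.75.
sour cream: 2.75 cup × 3/4 × 240 mL/cup = 495 mL
brown sugar: 0.25 cup × 3/4 × 220 g/cup ≈ 41 g
mashed banana: (2 cup + 7 tbsp = 2.4375 cup) × 3/4 × 232 g/cup ≈ 424 g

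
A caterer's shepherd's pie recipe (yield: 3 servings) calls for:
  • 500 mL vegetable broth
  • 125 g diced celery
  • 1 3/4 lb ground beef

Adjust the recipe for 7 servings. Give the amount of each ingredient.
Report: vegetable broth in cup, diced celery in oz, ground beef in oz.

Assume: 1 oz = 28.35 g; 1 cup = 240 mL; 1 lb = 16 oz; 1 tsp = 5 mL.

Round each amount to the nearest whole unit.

Scaling factor: 7/3.
vegetable broth: 500 mL × 7/3 ÷ 240 mL/cup ≈ 5 cup
diced celery: 125 g × 7/3 ÷ 28.35 g/oz ≈ 10 oz
ground beef: 1.75 lb × 7/3 × 16 oz/lb ≈ 65 oz

vegetable broth: 5 cup; diced celery: 10 oz; ground beef: 65 oz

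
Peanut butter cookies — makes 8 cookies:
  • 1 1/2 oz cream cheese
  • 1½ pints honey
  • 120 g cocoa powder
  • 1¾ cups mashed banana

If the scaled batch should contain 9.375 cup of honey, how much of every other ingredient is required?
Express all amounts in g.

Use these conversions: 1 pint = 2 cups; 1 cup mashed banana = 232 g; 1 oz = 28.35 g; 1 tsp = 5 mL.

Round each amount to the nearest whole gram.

The original recipe has 3 cup of honey, so the scaling factor is 9.375 ÷ 3 = 25/8 = 3.125.
cream cheese: 1.5 oz × 25/8 × 28.35 g/oz ≈ 133 g
cocoa powder: 120 g × 25/8 = 375 g
mashed banana: 1.75 cup × 25/8 × 232 g/cup ≈ 1269 g

cream cheese: 133 g; cocoa powder: 375 g; mashed banana: 1269 g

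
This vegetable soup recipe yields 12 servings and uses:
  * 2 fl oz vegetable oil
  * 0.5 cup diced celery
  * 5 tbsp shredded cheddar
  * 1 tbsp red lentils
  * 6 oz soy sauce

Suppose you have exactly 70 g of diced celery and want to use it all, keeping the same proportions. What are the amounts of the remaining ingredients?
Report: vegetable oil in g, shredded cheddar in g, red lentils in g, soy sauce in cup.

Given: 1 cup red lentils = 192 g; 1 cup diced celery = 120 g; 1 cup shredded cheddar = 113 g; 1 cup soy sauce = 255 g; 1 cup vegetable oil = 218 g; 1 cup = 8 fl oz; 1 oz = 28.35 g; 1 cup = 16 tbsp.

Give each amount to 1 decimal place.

The original recipe has 60 g of diced celery, so the scaling factor is 70 ÷ 60 = 7/6.
vegetable oil: 2 fl oz × 7/6 ÷ 8 fl oz/cup × 218 g/cup ≈ 63.6 g
shredded cheddar: 5 tbsp × 7/6 ÷ 16 tbsp/cup × 113 g/cup ≈ 41.2 g
red lentils: 1 tbsp × 7/6 ÷ 16 tbsp/cup × 192 g/cup = 14.0 g
soy sauce: 6 oz × 7/6 × 28.35 g/oz ÷ 255 g/cup ≈ 0.8 cup

vegetable oil: 63.6 g; shredded cheddar: 41.2 g; red lentils: 14.0 g; soy sauce: 0.8 cup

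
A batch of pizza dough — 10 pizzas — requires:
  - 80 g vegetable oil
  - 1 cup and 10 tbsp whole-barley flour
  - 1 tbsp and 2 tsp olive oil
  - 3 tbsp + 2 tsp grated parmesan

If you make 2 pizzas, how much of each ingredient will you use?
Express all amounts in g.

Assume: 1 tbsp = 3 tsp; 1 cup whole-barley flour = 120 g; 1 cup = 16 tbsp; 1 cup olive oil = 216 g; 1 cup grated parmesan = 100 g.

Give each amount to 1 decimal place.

vegetable oil: 16.0 g; whole-barley flour: 39.0 g; olive oil: 4.5 g; grated parmesan: 4.6 g

Scaling factor: 2/10 = 1/5 = 0.2.
vegetable oil: 80 g × 1/5 = 16.0 g
whole-barley flour: (1 cup + 10 tbsp = 1.625 cup) × 1/5 × 120 g/cup = 39.0 g
olive oil: (1 tbsp + 2 tsp = 5/3 tbsp) × 1/5 ÷ 16 tbsp/cup × 216 g/cup = 4.5 g
grated parmesan: (3 tbsp + 2 tsp = 11/3 tbsp) × 1/5 ÷ 16 tbsp/cup × 100 g/cup ≈ 4.6 g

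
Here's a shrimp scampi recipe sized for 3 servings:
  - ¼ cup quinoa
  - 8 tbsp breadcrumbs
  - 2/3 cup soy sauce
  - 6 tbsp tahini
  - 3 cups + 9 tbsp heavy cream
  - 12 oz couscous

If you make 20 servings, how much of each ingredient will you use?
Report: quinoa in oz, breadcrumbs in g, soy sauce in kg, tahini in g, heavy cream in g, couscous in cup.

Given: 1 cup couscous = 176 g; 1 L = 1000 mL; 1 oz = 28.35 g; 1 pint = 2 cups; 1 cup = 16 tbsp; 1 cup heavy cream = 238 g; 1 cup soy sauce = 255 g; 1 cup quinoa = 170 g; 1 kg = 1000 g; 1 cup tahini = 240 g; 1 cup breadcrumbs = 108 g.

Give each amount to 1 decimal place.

quinoa: 10.0 oz; breadcrumbs: 360.0 g; soy sauce: 1.1 kg; tahini: 600.0 g; heavy cream: 5652.5 g; couscous: 12.9 cup

Scaling factor: 20/3.
quinoa: 0.25 cup × 20/3 × 170 g/cup ÷ 28.35 g/oz ≈ 10.0 oz
breadcrumbs: 8 tbsp × 20/3 ÷ 16 tbsp/cup × 108 g/cup = 360.0 g
soy sauce: 2/3 cup × 20/3 × 255 g/cup ÷ 1000 g/kg ≈ 1.1 kg
tahini: 6 tbsp × 20/3 ÷ 16 tbsp/cup × 240 g/cup = 600.0 g
heavy cream: (3 cup + 9 tbsp = 3.5625 cup) × 20/3 × 238 g/cup = 5652.5 g
couscous: 12 oz × 20/3 × 28.35 g/oz ÷ 176 g/cup ≈ 12.9 cup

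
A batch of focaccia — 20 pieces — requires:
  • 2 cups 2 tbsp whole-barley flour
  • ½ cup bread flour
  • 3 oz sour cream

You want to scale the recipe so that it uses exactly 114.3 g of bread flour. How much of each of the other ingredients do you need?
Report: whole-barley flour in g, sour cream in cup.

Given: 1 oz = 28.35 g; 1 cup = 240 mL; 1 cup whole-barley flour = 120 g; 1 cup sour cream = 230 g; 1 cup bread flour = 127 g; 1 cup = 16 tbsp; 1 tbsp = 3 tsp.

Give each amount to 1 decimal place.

whole-barley flour: 459.0 g; sour cream: 0.7 cup

The original recipe has 63.5 g of bread flour, so the scaling factor is 114.3 ÷ 63.5 = 9/5 = 1.8.
whole-barley flour: (2 cup + 2 tbsp = 2.125 cup) × 9/5 × 120 g/cup = 459.0 g
sour cream: 3 oz × 9/5 × 28.35 g/oz ÷ 230 g/cup ≈ 0.7 cup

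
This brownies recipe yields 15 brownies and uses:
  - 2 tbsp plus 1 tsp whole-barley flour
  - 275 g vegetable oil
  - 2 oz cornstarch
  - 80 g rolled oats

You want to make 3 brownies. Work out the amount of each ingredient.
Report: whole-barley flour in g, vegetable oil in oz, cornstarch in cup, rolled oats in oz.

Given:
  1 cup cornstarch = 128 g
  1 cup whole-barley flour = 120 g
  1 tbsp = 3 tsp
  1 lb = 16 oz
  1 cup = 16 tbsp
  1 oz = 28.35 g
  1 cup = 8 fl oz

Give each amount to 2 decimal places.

whole-barley flour: 3.50 g; vegetable oil: 1.94 oz; cornstarch: 0.09 cup; rolled oats: 0.56 oz

Scaling factor: 3/15 = 1/5 = 0.2.
whole-barley flour: (2 tbsp + 1 tsp = 7/3 tbsp) × 1/5 ÷ 16 tbsp/cup × 120 g/cup = 3.50 g
vegetable oil: 275 g × 1/5 ÷ 28.35 g/oz ≈ 1.94 oz
cornstarch: 2 oz × 1/5 × 28.35 g/oz ÷ 128 g/cup ≈ 0.09 cup
rolled oats: 80 g × 1/5 ÷ 28.35 g/oz ≈ 0.56 oz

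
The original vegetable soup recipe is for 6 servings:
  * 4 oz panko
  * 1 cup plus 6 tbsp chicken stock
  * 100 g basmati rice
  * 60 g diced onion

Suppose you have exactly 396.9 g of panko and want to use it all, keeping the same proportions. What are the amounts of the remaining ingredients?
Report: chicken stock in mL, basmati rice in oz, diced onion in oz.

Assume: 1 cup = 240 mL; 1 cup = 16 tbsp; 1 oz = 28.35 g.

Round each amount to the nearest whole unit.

The original recipe has 113.4 g of panko, so the scaling factor is 396.9 ÷ 113.4 = 7/2 = 3.5.
chicken stock: (1 cup + 6 tbsp = 1.375 cup) × 7/2 × 240 mL/cup = 1155 mL
basmati rice: 100 g × 7/2 ÷ 28.35 g/oz ≈ 12 oz
diced onion: 60 g × 7/2 ÷ 28.35 g/oz ≈ 7 oz

chicken stock: 1155 mL; basmati rice: 12 oz; diced onion: 7 oz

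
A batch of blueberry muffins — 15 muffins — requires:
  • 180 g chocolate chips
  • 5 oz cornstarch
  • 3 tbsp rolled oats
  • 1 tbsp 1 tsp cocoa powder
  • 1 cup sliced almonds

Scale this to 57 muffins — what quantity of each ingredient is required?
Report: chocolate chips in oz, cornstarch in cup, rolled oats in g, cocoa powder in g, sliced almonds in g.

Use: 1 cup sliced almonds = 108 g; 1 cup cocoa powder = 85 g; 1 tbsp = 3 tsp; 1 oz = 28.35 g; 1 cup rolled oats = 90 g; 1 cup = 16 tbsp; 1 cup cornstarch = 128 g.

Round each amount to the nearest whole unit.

chocolate chips: 24 oz; cornstarch: 4 cup; rolled oats: 64 g; cocoa powder: 27 g; sliced almonds: 410 g

Scaling factor: 57/15 = 19/5 = 3.8.
chocolate chips: 180 g × 19/5 ÷ 28.35 g/oz ≈ 24 oz
cornstarch: 5 oz × 19/5 × 28.35 g/oz ÷ 128 g/cup ≈ 4 cup
rolled oats: 3 tbsp × 19/5 ÷ 16 tbsp/cup × 90 g/cup ≈ 64 g
cocoa powder: (1 tbsp + 1 tsp = 4/3 tbsp) × 19/5 ÷ 16 tbsp/cup × 85 g/cup ≈ 27 g
sliced almonds: 1 cup × 19/5 × 108 g/cup ≈ 410 g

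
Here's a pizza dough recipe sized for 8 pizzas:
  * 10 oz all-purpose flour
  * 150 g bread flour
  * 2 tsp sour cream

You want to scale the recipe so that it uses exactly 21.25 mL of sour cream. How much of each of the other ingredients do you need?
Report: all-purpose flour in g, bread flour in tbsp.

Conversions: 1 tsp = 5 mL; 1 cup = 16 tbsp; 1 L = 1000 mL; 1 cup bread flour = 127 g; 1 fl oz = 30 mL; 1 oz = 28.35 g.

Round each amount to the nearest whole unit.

all-purpose flour: 602 g; bread flour: 40 tbsp

The original recipe has 10 mL of sour cream, so the scaling factor is 21.25 ÷ 10 = 17/8 = 2.125.
all-purpose flour: 10 oz × 17/8 × 28.35 g/oz ≈ 602 g
bread flour: 150 g × 17/8 ÷ 127 g/cup × 16 tbsp/cup ≈ 40 tbsp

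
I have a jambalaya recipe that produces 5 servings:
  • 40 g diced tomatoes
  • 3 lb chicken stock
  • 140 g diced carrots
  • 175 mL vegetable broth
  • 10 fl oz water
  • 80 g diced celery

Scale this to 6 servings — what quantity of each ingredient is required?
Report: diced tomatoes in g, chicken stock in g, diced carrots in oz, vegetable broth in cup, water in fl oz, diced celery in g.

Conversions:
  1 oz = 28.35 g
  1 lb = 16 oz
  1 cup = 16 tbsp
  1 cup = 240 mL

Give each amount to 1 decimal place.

Scaling factor: 6/5 = 1.2.
diced tomatoes: 40 g × 6/5 = 48.0 g
chicken stock: 3 lb × 6/5 × 16 oz/lb × 28.35 g/oz ≈ 1633.0 g
diced carrots: 140 g × 6/5 ÷ 28.35 g/oz ≈ 5.9 oz
vegetable broth: 175 mL × 6/5 ÷ 240 mL/cup ≈ 0.9 cup
water: 10 fl oz × 6/5 = 12.0 fl oz
diced celery: 80 g × 6/5 = 96.0 g

diced tomatoes: 48.0 g; chicken stock: 1633.0 g; diced carrots: 5.9 oz; vegetable broth: 0.9 cup; water: 12.0 fl oz; diced celery: 96.0 g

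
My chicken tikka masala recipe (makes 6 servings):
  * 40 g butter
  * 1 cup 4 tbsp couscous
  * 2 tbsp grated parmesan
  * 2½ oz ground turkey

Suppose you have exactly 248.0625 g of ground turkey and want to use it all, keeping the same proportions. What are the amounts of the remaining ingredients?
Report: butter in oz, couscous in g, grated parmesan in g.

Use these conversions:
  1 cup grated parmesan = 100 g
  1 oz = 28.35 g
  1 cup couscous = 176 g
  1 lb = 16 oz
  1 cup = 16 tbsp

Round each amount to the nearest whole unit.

The original recipe has 70.875 g of ground turkey, so the scaling factor is 248.0625 ÷ 70.875 = 7/2 = 3.5.
butter: 40 g × 7/2 ÷ 28.35 g/oz ≈ 5 oz
couscous: (1 cup + 4 tbsp = 1.25 cup) × 7/2 × 176 g/cup = 770 g
grated parmesan: 2 tbsp × 7/2 ÷ 16 tbsp/cup × 100 g/cup ≈ 44 g

butter: 5 oz; couscous: 770 g; grated parmesan: 44 g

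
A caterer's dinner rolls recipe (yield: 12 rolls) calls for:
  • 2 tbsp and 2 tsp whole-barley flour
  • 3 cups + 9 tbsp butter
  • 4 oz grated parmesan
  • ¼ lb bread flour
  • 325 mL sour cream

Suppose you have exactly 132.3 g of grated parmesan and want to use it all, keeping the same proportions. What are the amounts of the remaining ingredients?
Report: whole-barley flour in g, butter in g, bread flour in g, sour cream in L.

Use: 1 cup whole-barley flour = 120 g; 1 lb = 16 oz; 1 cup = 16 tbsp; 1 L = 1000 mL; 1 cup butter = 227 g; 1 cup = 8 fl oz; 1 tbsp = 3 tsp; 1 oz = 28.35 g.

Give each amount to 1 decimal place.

whole-barley flour: 23.3 g; butter: 943.5 g; bread flour: 132.3 g; sour cream: 0.4 L

The original recipe has 113.4 g of grated parmesan, so the scaling factor is 132.3 ÷ 113.4 = 7/6.
whole-barley flour: (2 tbsp + 2 tsp = 8/3 tbsp) × 7/6 ÷ 16 tbsp/cup × 120 g/cup ≈ 23.3 g
butter: (3 cup + 9 tbsp = 3.5625 cup) × 7/6 × 227 g/cup ≈ 943.5 g
bread flour: 0.25 lb × 7/6 × 16 oz/lb × 28.35 g/oz = 132.3 g
sour cream: 325 mL × 7/6 ÷ 1000 mL/L ≈ 0.4 L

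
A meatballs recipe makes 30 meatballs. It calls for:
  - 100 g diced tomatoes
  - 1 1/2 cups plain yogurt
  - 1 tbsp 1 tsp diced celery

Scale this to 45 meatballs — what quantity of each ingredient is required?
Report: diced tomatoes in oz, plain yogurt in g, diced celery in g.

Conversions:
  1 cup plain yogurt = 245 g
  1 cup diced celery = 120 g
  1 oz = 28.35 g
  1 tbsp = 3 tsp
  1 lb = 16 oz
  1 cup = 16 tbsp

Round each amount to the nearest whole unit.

Scaling factor: 45/30 = 3/2 = 1.5.
diced tomatoes: 100 g × 3/2 ÷ 28.35 g/oz ≈ 5 oz
plain yogurt: 1.5 cup × 3/2 × 245 g/cup ≈ 551 g
diced celery: (1 tbsp + 1 tsp = 4/3 tbsp) × 3/2 ÷ 16 tbsp/cup × 120 g/cup = 15 g

diced tomatoes: 5 oz; plain yogurt: 551 g; diced celery: 15 g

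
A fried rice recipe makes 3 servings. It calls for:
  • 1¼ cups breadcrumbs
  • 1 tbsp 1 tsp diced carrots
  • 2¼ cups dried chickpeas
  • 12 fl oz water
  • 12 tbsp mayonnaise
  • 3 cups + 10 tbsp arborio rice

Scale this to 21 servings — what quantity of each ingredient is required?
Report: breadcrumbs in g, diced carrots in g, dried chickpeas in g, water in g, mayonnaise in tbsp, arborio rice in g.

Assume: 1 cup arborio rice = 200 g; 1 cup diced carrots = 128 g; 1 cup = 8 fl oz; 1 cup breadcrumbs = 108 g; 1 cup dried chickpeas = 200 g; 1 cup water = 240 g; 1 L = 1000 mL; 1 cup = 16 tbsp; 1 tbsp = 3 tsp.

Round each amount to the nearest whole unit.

breadcrumbs: 945 g; diced carrots: 75 g; dried chickpeas: 3150 g; water: 2520 g; mayonnaise: 84 tbsp; arborio rice: 5075 g

Scaling factor: 21/3 = 7.
breadcrumbs: 1.25 cup × 7 × 108 g/cup = 945 g
diced carrots: (1 tbsp + 1 tsp = 4/3 tbsp) × 7 ÷ 16 tbsp/cup × 128 g/cup ≈ 75 g
dried chickpeas: 2.25 cup × 7 × 200 g/cup = 3150 g
water: 12 fl oz × 7 ÷ 8 fl oz/cup × 240 g/cup = 2520 g
mayonnaise: 12 tbsp × 7 = 84 tbsp
arborio rice: (3 cup + 10 tbsp = 3.625 cup) × 7 × 200 g/cup = 5075 g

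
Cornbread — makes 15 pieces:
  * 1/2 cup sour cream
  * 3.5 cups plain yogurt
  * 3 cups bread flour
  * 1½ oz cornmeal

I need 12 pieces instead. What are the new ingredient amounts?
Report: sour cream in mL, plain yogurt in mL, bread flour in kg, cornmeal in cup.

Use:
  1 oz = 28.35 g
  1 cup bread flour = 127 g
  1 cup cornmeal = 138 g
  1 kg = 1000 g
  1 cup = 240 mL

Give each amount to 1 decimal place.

Scaling factor: 12/15 = 4/5 = 0.8.
sour cream: 0.5 cup × 4/5 × 240 mL/cup = 96.0 mL
plain yogurt: 3.5 cup × 4/5 × 240 mL/cup = 672.0 mL
bread flour: 3 cup × 4/5 × 127 g/cup ÷ 1000 g/kg ≈ 0.3 kg
cornmeal: 1.5 oz × 4/5 × 28.35 g/oz ÷ 138 g/cup ≈ 0.2 cup

sour cream: 96.0 mL; plain yogurt: 672.0 mL; bread flour: 0.3 kg; cornmeal: 0.2 cup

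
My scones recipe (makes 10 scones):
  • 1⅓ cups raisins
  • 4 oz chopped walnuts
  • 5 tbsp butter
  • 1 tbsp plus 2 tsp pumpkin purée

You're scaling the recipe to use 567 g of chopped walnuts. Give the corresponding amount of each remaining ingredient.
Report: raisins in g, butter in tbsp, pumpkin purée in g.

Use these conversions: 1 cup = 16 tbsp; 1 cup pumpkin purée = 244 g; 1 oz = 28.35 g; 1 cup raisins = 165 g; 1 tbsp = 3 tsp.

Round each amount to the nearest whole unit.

The original recipe has 113.4 g of chopped walnuts, so the scaling factor is 567 ÷ 113.4 = 5.
raisins: 4/3 cup × 5 × 165 g/cup = 1100 g
butter: 5 tbsp × 5 = 25 tbsp
pumpkin purée: (1 tbsp + 2 tsp = 5/3 tbsp) × 5 ÷ 16 tbsp/cup × 244 g/cup ≈ 127 g

raisins: 1100 g; butter: 25 tbsp; pumpkin purée: 127 g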